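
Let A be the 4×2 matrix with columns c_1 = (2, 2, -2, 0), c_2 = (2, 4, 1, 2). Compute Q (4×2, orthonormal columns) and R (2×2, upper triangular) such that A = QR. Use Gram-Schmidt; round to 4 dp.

c_1 = (2, 2, -2, 0); ‖c_1‖ = 3.4641, so e_1 = (0.5774, 0.5774, -0.5774, 0.0000).
e_1·c_2 = 0.5774·2 + 0.5774·4 + (-0.5774)·1 + 0.0000·2 = 2.8868.
u_2 = c_2 − 2.8868·e_1 = (0.3333, 2.3333, 2.6667, 2.0000).
‖u_2‖ = 4.0825, so e_2 = (0.0816, 0.5715, 0.6532, 0.4899).

Q = [[0.5774, 0.0816], [0.5774, 0.5715], [-0.5774, 0.6532], [0.0000, 0.4899]], R = [[3.4641, 2.8868], [0.0000, 4.0825]]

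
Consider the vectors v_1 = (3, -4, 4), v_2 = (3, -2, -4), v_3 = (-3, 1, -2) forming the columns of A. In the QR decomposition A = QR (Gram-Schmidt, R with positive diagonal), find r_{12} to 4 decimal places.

r_{12} = 0.1562

q_1 = v_1/‖v_1‖ = (3, -4, 4)/6.4031 = (0.4685, -0.6247, 0.6247).
r_{12} = q_1·v_2 = 0.1562.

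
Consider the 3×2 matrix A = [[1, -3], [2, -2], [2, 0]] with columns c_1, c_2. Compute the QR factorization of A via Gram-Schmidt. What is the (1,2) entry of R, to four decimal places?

c_1 = (1, 2, 2); ‖c_1‖ = 3.0000, so e_1 = (0.3333, 0.6667, 0.6667).
r_{12} = e_1·c_2 = -2.3333.

r_{12} = -2.3333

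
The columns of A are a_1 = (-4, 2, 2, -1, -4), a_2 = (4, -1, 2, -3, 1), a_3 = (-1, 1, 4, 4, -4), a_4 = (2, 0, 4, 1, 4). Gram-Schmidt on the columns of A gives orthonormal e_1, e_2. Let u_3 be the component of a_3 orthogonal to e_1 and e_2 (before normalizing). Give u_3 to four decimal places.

u_3 = (1.8834, -0.3050, 3.1052, 4.1740, -1.5268)

a_1 = (-4, 2, 2, -1, -4); ‖a_1‖ = 6.4031, so e_1 = (-0.6247, 0.3123, 0.3123, -0.1562, -0.6247).
e_1·a_2 = (-0.6247)·4 + 0.3123·(-1) + 0.3123·2 + (-0.1562)·(-3) + (-0.6247)·1 = -2.3426.
u_2 = a_2 + 2.3426·e_1 = (2.5366, -0.2683, 2.7317, -3.3659, -0.4634).
‖u_2‖ = 5.0510, so e_2 = (0.5022, -0.0531, 0.5408, -0.6664, -0.0917).
e_1·a_3 = (-0.6247)·(-1) + 0.3123·1 + 0.3123·4 + (-0.1562)·4 + (-0.6247)·(-4) = 4.0605; e_2·a_3 = 0.5022·(-1) + (-0.0531)·1 + 0.5408·4 + (-0.6664)·4 + (-0.0917)·(-4) = -0.6905.
u_3 = a_3 − 4.0605·e_1 + 0.6905·e_2 = (1.8834, -0.3050, 3.1052, 4.1740, -1.5268).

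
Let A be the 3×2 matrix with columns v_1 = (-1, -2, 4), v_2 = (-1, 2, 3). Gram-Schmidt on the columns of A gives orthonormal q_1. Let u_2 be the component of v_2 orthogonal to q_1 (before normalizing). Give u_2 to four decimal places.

u_2 = (-0.5714, 2.8571, 1.2857)

q_1 = v_1/‖v_1‖ = (-1, -2, 4)/4.5826 = (-0.2182, -0.4364, 0.8729).
r_{12} = q_1·v_2 = 1.9640.
u_2 = v_2 − 1.9640·q_1 = (-0.5714, 2.8571, 1.2857).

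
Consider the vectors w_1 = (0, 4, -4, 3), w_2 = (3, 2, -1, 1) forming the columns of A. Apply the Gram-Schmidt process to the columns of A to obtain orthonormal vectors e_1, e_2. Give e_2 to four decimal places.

w_1 = (0, 4, -4, 3); ‖w_1‖ = 6.4031, so e_1 = (0.0000, 0.6247, -0.6247, 0.4685).
e_1·w_2 = 0.0000·3 + 0.6247·2 + (-0.6247)·(-1) + 0.4685·1 = 2.3426.
u_2 = w_2 − 2.3426·e_1 = (3.0000, 0.5366, 0.4634, -0.0976).
‖u_2‖ = 3.0842, so e_2 = (0.9727, 0.1740, 0.1503, -0.0316).

e_2 = (0.9727, 0.1740, 0.1503, -0.0316)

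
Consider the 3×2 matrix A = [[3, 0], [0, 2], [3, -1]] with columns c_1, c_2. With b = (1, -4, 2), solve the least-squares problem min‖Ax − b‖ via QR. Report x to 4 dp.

e_1 = c_1/‖c_1‖ = (3, 0, 3)/4.2426 = (0.7071, 0.0000, 0.7071).
r_{12} = e_1·c_2 = -0.7071.
u_2 = c_2 + 0.7071·e_1 = (0.5000, 2.0000, -0.5000).
‖u_2‖ = 2.1213, so e_2 = (0.2357, 0.9428, -0.2357).
Qᵀb = (2.1213, -4.0069).
Back-substitute: x_2 = -4.0069/2.1213 = -1.8889.
x_1 = (2.1213 + 0.7071·(-1.8889))/4.2426 = 0.1852.

x = (0.1852, -1.8889)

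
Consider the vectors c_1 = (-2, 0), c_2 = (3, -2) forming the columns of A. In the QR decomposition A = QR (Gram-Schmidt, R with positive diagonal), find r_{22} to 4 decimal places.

r_{22} = 2.0000

c_1 = (-2, 0); ‖c_1‖ = 2.0000, so q_1 = (-1.0000, 0.0000).
q_1·c_2 = (-1.0000)·3 + 0.0000·(-2) = -3.0000.
u_2 = c_2 + 3.0000·q_1 = (0.0000, -2.0000).
r_{22} = ‖u_2‖ = 2.0000.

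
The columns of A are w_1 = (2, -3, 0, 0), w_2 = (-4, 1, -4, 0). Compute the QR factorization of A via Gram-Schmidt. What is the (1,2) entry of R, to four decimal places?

r_{12} = -3.0509

q_1 = w_1/‖w_1‖ = (2, -3, 0, 0)/3.6056 = (0.5547, -0.8321, 0.0000, 0.0000).
r_{12} = q_1·w_2 = -3.0509.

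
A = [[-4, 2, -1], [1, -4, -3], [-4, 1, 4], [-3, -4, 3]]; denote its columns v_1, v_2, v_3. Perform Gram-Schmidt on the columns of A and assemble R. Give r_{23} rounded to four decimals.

r_{23} = -0.0472

e_1 = v_1/‖v_1‖ = (-4, 1, -4, -3)/6.4807 = (-0.6172, 0.1543, -0.6172, -0.4629).
r_{12} = e_1·v_2 = -0.6172.
u_2 = v_2 + 0.6172·e_1 = (1.6190, -3.9048, 0.6190, -4.2857).
‖u_2‖ = 6.0514, so e_2 = (0.2676, -0.6453, 0.1023, -0.7082).
r_{23} = e_2·v_3 = -0.0472.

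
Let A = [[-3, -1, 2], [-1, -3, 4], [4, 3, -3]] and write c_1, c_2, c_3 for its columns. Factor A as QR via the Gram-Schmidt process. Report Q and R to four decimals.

Q = [[-0.5883, 0.4212, 0.6903], [-0.1961, -0.9025, 0.3835], [0.7845, 0.0902, 0.6136]], R = [[5.0990, 3.5301, -4.3146], [0.0000, 2.5570, -3.0384], [0.0000, 0.0000, 1.0738]]

e_1 = c_1/‖c_1‖ = (-3, -1, 4)/5.0990 = (-0.5883, -0.1961, 0.7845).
r_{12} = e_1·c_2 = 3.5301.
u_2 = c_2 − 3.5301·e_1 = (1.0769, -2.3077, 0.2308).
‖u_2‖ = 2.5570, so e_2 = (0.4212, -0.9025, 0.0902).
r_{13} = e_1·c_3 = -4.3146; r_{23} = e_2·c_3 = -3.0384.
u_3 = c_3 + 4.3146·e_1 + 3.0384·e_2 = (0.7412, 0.4118, 0.6588).
‖u_3‖ = 1.0738, so e_3 = (0.6903, 0.3835, 0.6136).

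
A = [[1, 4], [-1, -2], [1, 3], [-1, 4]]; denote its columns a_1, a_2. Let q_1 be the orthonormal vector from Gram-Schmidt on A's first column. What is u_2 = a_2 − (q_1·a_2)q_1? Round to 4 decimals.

q_1 = a_1/‖a_1‖ = (1, -1, 1, -1)/2.0000 = (0.5000, -0.5000, 0.5000, -0.5000).
r_{12} = q_1·a_2 = 2.5000.
u_2 = a_2 − 2.5000·q_1 = (2.7500, -0.7500, 1.7500, 5.2500).

u_2 = (2.7500, -0.7500, 1.7500, 5.2500)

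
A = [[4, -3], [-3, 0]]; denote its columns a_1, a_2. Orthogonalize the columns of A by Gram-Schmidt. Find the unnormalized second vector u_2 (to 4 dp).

a_1 = (4, -3); ‖a_1‖ = 5.0000, so q_1 = (0.8000, -0.6000).
q_1·a_2 = 0.8000·(-3) + (-0.6000)·0 = -2.4000.
u_2 = a_2 + 2.4000·q_1 = (-1.0800, -1.4400).

u_2 = (-1.0800, -1.4400)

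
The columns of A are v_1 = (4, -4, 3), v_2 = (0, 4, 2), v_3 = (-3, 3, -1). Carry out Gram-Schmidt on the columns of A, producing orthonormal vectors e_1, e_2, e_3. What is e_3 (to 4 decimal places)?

e_1 = v_1/‖v_1‖ = (4, -4, 3)/6.4031 = (0.6247, -0.6247, 0.4685).
r_{12} = e_1·v_2 = -1.5617.
u_2 = v_2 + 1.5617·e_1 = (0.9756, 3.0244, 2.7317).
‖u_2‖ = 4.1906, so e_2 = (0.2328, 0.7217, 0.6519).
r_{13} = e_1·v_3 = -4.2167; r_{23} = e_2·v_3 = 0.8148.
u_3 = v_3 + 4.2167·e_1 − 0.8148·e_2 = (-0.5556, -0.2222, 0.4444).
‖u_3‖ = 0.7454, so e_3 = (-0.7454, -0.2981, 0.5963).

e_3 = (-0.7454, -0.2981, 0.5963)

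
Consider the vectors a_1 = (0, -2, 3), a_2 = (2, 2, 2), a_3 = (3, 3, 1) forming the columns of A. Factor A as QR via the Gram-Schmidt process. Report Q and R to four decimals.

a_1 = (0, -2, 3); ‖a_1‖ = 3.6056, so e_1 = (0.0000, -0.5547, 0.8321).
e_1·a_2 = 0.0000·2 + (-0.5547)·2 + 0.8321·2 = 0.5547.
u_2 = a_2 − 0.5547·e_1 = (2.0000, 2.3077, 1.5385).
‖u_2‖ = 3.4194, so e_2 = (0.5849, 0.6749, 0.4499).
e_1·a_3 = 0.0000·3 + (-0.5547)·3 + 0.8321·1 = -0.8321; e_2·a_3 = 0.5849·3 + 0.6749·3 + 0.4499·1 = 4.2293.
u_3 = a_3 + 0.8321·e_1 − 4.2293·e_2 = (0.5263, -0.3158, -0.2105).
‖u_3‖ = 0.6489, so e_3 = (0.8111, -0.4867, -0.3244).

Q = [[0.0000, 0.5849, 0.8111], [-0.5547, 0.6749, -0.4867], [0.8321, 0.4499, -0.3244]], R = [[3.6056, 0.5547, -0.8321], [0.0000, 3.4194, 4.2293], [0.0000, 0.0000, 0.6489]]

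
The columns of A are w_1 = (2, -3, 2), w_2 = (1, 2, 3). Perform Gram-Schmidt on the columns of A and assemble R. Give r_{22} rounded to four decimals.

r_{22} = 3.7101

w_1 = (2, -3, 2); ‖w_1‖ = 4.1231, so q_1 = (0.4851, -0.7276, 0.4851).
q_1·w_2 = 0.4851·1 + (-0.7276)·2 + 0.4851·3 = 0.4851.
u_2 = w_2 − 0.4851·q_1 = (0.7647, 2.3529, 2.7647).
r_{22} = ‖u_2‖ = 3.7101.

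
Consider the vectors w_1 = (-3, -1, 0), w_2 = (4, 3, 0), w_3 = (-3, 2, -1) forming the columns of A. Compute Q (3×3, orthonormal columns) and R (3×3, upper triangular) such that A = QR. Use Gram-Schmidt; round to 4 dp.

w_1 = (-3, -1, 0); ‖w_1‖ = 3.1623, so e_1 = (-0.9487, -0.3162, 0.0000).
e_1·w_2 = (-0.9487)·4 + (-0.3162)·3 + 0.0000·0 = -4.7434.
u_2 = w_2 + 4.7434·e_1 = (-0.5000, 1.5000, 0.0000).
‖u_2‖ = 1.5811, so e_2 = (-0.3162, 0.9487, 0.0000).
e_1·w_3 = (-0.9487)·(-3) + (-0.3162)·2 + 0.0000·(-1) = 2.2136; e_2·w_3 = (-0.3162)·(-3) + 0.9487·2 + 0.0000·(-1) = 2.8460.
u_3 = w_3 − 2.2136·e_1 − 2.8460·e_2 = (0.0000, 0.0000, -1.0000).
‖u_3‖ = 1.0000, so e_3 = (0.0000, 0.0000, -1.0000).

Q = [[-0.9487, -0.3162, 0.0000], [-0.3162, 0.9487, 0.0000], [0.0000, 0.0000, -1.0000]], R = [[3.1623, -4.7434, 2.2136], [0.0000, 1.5811, 2.8460], [0.0000, 0.0000, 1.0000]]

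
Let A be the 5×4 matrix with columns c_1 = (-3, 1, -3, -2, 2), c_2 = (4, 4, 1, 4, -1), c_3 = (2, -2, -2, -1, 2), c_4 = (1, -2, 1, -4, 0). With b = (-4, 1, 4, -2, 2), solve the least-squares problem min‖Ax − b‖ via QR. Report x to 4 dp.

x = (0.3387, -0.2062, -1.1186, 0.5014)

q_1 = c_1/‖c_1‖ = (-3, 1, -3, -2, 2)/5.1962 = (-0.5774, 0.1925, -0.5774, -0.3849, 0.3849).
r_{12} = q_1·c_2 = -4.0415.
u_2 = c_2 + 4.0415·q_1 = (1.6667, 4.7778, -1.3333, 2.4444, 0.5556).
‖u_2‖ = 5.8023, so q_2 = (0.2872, 0.8234, -0.2298, 0.4213, 0.0957).
r_{13} = q_1·c_3 = 0.7698; r_{23} = q_2·c_3 = -0.8426.
u_3 = c_3 − 0.7698·q_1 + 0.8426·q_2 = (2.6865, -1.4543, -1.7492, -0.3487, 1.7844).
‖u_3‖ = 3.9620, so q_3 = (0.6781, -0.3671, -0.4415, -0.0880, 0.4504).
r_{14} = q_1·c_4 = 0.0000; r_{24} = q_2·c_4 = -3.2746; r_{34} = q_3·c_4 = 1.3228.
u_4 = c_4 + 0.0000·q_1 + 3.2746·q_2 − 1.3228·q_3 = (1.0437, 1.1819, 0.8315, -2.5040, -0.2822).
‖u_4‖ = 3.0867, so q_4 = (0.3381, 0.3829, 0.2694, -0.8112, -0.0914).
Qᵀb = (1.7321, -1.8958, -3.7685, 1.5476).
Back-substitute: x_4 = 1.5476/3.0867 = 0.5014.
x_3 = (-3.7685 − 1.3228·0.5014)/3.9620 = -1.1186.
x_2 = (-1.8958 + 0.8426·(-1.1186) + 3.2746·0.5014)/5.8023 = -0.2062.
x_1 = (1.7321 + 4.0415·(-0.2062) − 0.7698·(-1.1186) + 0.0000·0.5014)/5.1962 = 0.3387.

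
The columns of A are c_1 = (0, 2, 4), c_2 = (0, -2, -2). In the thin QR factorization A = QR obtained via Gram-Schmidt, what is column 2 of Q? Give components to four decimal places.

e_2 = (0.0000, -0.8944, 0.4472)

c_1 = (0, 2, 4); ‖c_1‖ = 4.4721, so e_1 = (0.0000, 0.4472, 0.8944).
e_1·c_2 = 0.0000·0 + 0.4472·(-2) + 0.8944·(-2) = -2.6833.
u_2 = c_2 + 2.6833·e_1 = (0.0000, -0.8000, 0.4000).
‖u_2‖ = 0.8944, so e_2 = (0.0000, -0.8944, 0.4472).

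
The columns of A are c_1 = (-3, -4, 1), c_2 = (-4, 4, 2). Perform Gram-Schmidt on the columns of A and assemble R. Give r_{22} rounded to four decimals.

r_{22} = 5.9872

q_1 = c_1/‖c_1‖ = (-3, -4, 1)/5.0990 = (-0.5883, -0.7845, 0.1961).
r_{12} = q_1·c_2 = -0.3922.
u_2 = c_2 + 0.3922·q_1 = (-4.2308, 3.6923, 2.0769).
r_{22} = ‖u_2‖ = 5.9872.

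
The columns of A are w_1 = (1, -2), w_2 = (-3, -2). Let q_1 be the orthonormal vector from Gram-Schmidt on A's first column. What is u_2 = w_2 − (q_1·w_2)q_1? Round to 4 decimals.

u_2 = (-3.2000, -1.6000)

q_1 = w_1/‖w_1‖ = (1, -2)/2.2361 = (0.4472, -0.8944).
r_{12} = q_1·w_2 = 0.4472.
u_2 = w_2 − 0.4472·q_1 = (-3.2000, -1.6000).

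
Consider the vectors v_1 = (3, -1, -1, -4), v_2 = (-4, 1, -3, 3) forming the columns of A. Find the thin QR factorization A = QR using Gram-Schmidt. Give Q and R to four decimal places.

e_1 = v_1/‖v_1‖ = (3, -1, -1, -4)/5.1962 = (0.5774, -0.1925, -0.1925, -0.7698).
r_{12} = e_1·v_2 = -4.2339.
u_2 = v_2 + 4.2339·e_1 = (-1.5556, 0.1852, -3.8148, -0.2593).
‖u_2‖ = 4.1321, so e_2 = (-0.3765, 0.0448, -0.9232, -0.0627).

Q = [[0.5774, -0.3765], [-0.1925, 0.0448], [-0.1925, -0.9232], [-0.7698, -0.0627]], R = [[5.1962, -4.2339], [0.0000, 4.1321]]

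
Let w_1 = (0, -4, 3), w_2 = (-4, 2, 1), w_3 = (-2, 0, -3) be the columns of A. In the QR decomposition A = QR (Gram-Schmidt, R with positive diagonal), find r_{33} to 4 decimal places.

e_1 = w_1/‖w_1‖ = (0, -4, 3)/5.0000 = (0.0000, -0.8000, 0.6000).
r_{12} = e_1·w_2 = -1.0000.
u_2 = w_2 + 1.0000·e_1 = (-4.0000, 1.2000, 1.6000).
‖u_2‖ = 4.4721, so e_2 = (-0.8944, 0.2683, 0.3578).
r_{13} = e_1·w_3 = -1.8000; r_{23} = e_2·w_3 = 0.7155.
u_3 = w_3 + 1.8000·e_1 − 0.7155·e_2 = (-1.3600, -1.6320, -2.1760).
r_{33} = ‖u_3‖ = 3.0411.

r_{33} = 3.0411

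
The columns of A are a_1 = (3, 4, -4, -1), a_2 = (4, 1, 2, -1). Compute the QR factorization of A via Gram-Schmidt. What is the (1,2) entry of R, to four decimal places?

r_{12} = 1.3887

e_1 = a_1/‖a_1‖ = (3, 4, -4, -1)/6.4807 = (0.4629, 0.6172, -0.6172, -0.1543).
r_{12} = e_1·a_2 = 1.3887.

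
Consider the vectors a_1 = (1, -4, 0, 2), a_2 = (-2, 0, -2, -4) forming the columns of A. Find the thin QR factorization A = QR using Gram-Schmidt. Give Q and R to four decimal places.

Q = [[0.2182, -0.3474], [-0.8729, -0.4343], [0.0000, -0.4560], [0.4364, -0.6948]], R = [[4.5826, -2.1822], [0.0000, 4.3861]]

q_1 = a_1/‖a_1‖ = (1, -4, 0, 2)/4.5826 = (0.2182, -0.8729, 0.0000, 0.4364).
r_{12} = q_1·a_2 = -2.1822.
u_2 = a_2 + 2.1822·q_1 = (-1.5238, -1.9048, -2.0000, -3.0476).
‖u_2‖ = 4.3861, so q_2 = (-0.3474, -0.4343, -0.4560, -0.6948).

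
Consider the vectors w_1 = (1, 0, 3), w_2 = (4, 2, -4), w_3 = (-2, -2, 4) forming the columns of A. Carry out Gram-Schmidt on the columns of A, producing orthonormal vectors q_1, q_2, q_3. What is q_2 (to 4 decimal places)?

q_2 = (0.8823, 0.3676, -0.2941)

w_1 = (1, 0, 3); ‖w_1‖ = 3.1623, so q_1 = (0.3162, 0.0000, 0.9487).
q_1·w_2 = 0.3162·4 + 0.0000·2 + 0.9487·(-4) = -2.5298.
u_2 = w_2 + 2.5298·q_1 = (4.8000, 2.0000, -1.6000).
‖u_2‖ = 5.4406, so q_2 = (0.8823, 0.3676, -0.2941).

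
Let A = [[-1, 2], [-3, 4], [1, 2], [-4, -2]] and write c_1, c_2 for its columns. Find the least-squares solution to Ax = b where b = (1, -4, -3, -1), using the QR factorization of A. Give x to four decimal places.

c_1 = (-1, -3, 1, -4); ‖c_1‖ = 5.1962, so q_1 = (-0.1925, -0.5774, 0.1925, -0.7698).
q_1·c_2 = (-0.1925)·2 + (-0.5774)·4 + 0.1925·2 + (-0.7698)·(-2) = -0.7698.
u_2 = c_2 + 0.7698·q_1 = (1.8519, 3.5556, 2.1481, -2.5926).
‖u_2‖ = 5.2352, so q_2 = (0.3537, 0.6792, 0.4103, -0.4952).
Qᵀb = (2.3094, -3.0987).
Back-substitute: x_2 = -3.0987/5.2352 = -0.5919.
x_1 = (2.3094 + 0.7698·(-0.5919))/5.1962 = 0.3568.

x = (0.3568, -0.5919)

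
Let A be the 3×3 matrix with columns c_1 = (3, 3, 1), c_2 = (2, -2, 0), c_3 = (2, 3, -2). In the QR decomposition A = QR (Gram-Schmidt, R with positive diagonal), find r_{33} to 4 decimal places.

e_1 = c_1/‖c_1‖ = (3, 3, 1)/4.3589 = (0.6882, 0.6882, 0.2294).
r_{12} = e_1·c_2 = 0.0000.
u_2 = c_2 + 0.0000·e_1 = (2.0000, -2.0000, 0.0000).
‖u_2‖ = 2.8284, so e_2 = (0.7071, -0.7071, 0.0000).
r_{13} = e_1·c_3 = 2.9824; r_{23} = e_2·c_3 = -0.7071.
u_3 = c_3 − 2.9824·e_1 + 0.7071·e_2 = (0.4474, 0.4474, -2.6842).
r_{33} = ‖u_3‖ = 2.7578.

r_{33} = 2.7578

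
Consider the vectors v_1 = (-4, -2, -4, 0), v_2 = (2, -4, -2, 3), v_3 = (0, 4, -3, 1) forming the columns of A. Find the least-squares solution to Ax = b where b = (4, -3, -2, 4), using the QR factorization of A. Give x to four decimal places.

e_1 = v_1/‖v_1‖ = (-4, -2, -4, 0)/6.0000 = (-0.6667, -0.3333, -0.6667, 0.0000).
r_{12} = e_1·v_2 = 1.3333.
u_2 = v_2 − 1.3333·e_1 = (2.8889, -3.5556, -1.1111, 3.0000).
‖u_2‖ = 5.5877, so e_2 = (0.5170, -0.6363, -0.1988, 0.5369).
r_{13} = e_1·v_3 = 0.6667; r_{23} = e_2·v_3 = -1.4118.
u_3 = v_3 − 0.6667·e_1 + 1.4118·e_2 = (1.1744, 3.3238, -2.8363, 1.7580).
‖u_3‖ = 4.8541, so e_3 = (0.2419, 0.6847, -0.5843, 0.3622).
Qᵀb = (-0.3333, 6.5223, 1.5308).
Back-substitute: x_3 = 1.5308/4.8541 = 0.3154.
x_2 = (6.5223 + 1.4118·0.3154)/5.5877 = 1.2469.
x_1 = (-0.3333 − 1.3333·1.2469 − 0.6667·0.3154)/6.0000 = -0.3677.

x = (-0.3677, 1.2469, 0.3154)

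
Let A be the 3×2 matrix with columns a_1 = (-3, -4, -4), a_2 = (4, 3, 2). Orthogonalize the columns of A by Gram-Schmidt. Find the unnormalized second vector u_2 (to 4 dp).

u_2 = (1.6585, -0.1220, -1.1220)

a_1 = (-3, -4, -4); ‖a_1‖ = 6.4031, so q_1 = (-0.4685, -0.6247, -0.6247).
q_1·a_2 = (-0.4685)·4 + (-0.6247)·3 + (-0.6247)·2 = -4.9976.
u_2 = a_2 + 4.9976·q_1 = (1.6585, -0.1220, -1.1220).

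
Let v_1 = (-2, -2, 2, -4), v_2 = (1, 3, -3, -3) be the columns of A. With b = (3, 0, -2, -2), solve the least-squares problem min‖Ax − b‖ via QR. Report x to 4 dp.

v_1 = (-2, -2, 2, -4); ‖v_1‖ = 5.2915, so q_1 = (-0.3780, -0.3780, 0.3780, -0.7559).
q_1·v_2 = (-0.3780)·1 + (-0.3780)·3 + 0.3780·(-3) + (-0.7559)·(-3) = -0.3780.
u_2 = v_2 + 0.3780·q_1 = (0.8571, 2.8571, -2.8571, -3.2857).
‖u_2‖ = 5.2780, so q_2 = (0.1624, 0.5413, -0.5413, -0.6225).
Qᵀb = (-0.3780, 2.8149).
Back-substitute: x_2 = 2.8149/5.2780 = 0.5333.
x_1 = (-0.3780 + 0.3780·0.5333)/5.2915 = -0.0333.

x = (-0.0333, 0.5333)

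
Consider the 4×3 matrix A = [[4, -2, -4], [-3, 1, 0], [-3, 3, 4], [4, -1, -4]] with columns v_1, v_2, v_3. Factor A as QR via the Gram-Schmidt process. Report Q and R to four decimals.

v_1 = (4, -3, -3, 4); ‖v_1‖ = 7.0711, so e_1 = (0.5657, -0.4243, -0.4243, 0.5657).
e_1·v_2 = 0.5657·(-2) + (-0.4243)·1 + (-0.4243)·3 + 0.5657·(-1) = -3.3941.
u_2 = v_2 + 3.3941·e_1 = (-0.0800, -0.4400, 1.5600, 0.9200).
‖u_2‖ = 1.8655, so e_2 = (-0.0429, -0.2359, 0.8362, 0.4932).
e_1·v_3 = 0.5657·(-4) + (-0.4243)·0 + (-0.4243)·4 + 0.5657·(-4) = -6.2225; e_2·v_3 = (-0.0429)·(-4) + (-0.2359)·0 + 0.8362·4 + 0.4932·(-4) = 1.5438.
u_3 = v_3 + 6.2225·e_1 − 1.5438·e_2 = (-0.4138, -2.2759, 0.0690, -1.2414).
‖u_3‖ = 2.6261, so e_3 = (-0.1576, -0.8666, 0.0263, -0.4727).

Q = [[0.5657, -0.0429, -0.1576], [-0.4243, -0.2359, -0.8666], [-0.4243, 0.8362, 0.0263], [0.5657, 0.4932, -0.4727]], R = [[7.0711, -3.3941, -6.2225], [0.0000, 1.8655, 1.5438], [0.0000, 0.0000, 2.6261]]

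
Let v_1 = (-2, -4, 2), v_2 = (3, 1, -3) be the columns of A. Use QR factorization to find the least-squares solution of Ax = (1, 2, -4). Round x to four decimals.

x = (-0.3500, 0.6000)

v_1 = (-2, -4, 2); ‖v_1‖ = 4.8990, so e_1 = (-0.4082, -0.8165, 0.4082).
e_1·v_2 = (-0.4082)·3 + (-0.8165)·1 + 0.4082·(-3) = -3.2660.
u_2 = v_2 + 3.2660·e_1 = (1.6667, -1.6667, -1.6667).
‖u_2‖ = 2.8868, so e_2 = (0.5774, -0.5774, -0.5774).
Qᵀb = (-3.6742, 1.7321).
Back-substitute: x_2 = 1.7321/2.8868 = 0.6000.
x_1 = (-3.6742 + 3.2660·0.6000)/4.8990 = -0.3500.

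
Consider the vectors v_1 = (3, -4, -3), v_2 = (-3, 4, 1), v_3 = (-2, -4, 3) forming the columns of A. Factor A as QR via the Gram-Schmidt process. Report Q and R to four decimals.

q_1 = v_1/‖v_1‖ = (3, -4, -3)/5.8310 = (0.5145, -0.6860, -0.5145).
r_{12} = q_1·v_2 = -4.8020.
u_2 = v_2 + 4.8020·q_1 = (-0.5294, 0.7059, -1.4706).
‖u_2‖ = 1.7150, so q_2 = (-0.3087, 0.4116, -0.8575).
r_{13} = q_1·v_3 = 0.1715; r_{23} = q_2·v_3 = -3.6015.
u_3 = v_3 − 0.1715·q_1 + 3.6015·q_2 = (-3.2000, -2.4000, 0.0000).
‖u_3‖ = 4.0000, so q_3 = (-0.8000, -0.6000, 0.0000).

Q = [[0.5145, -0.3087, -0.8000], [-0.6860, 0.4116, -0.6000], [-0.5145, -0.8575, 0.0000]], R = [[5.8310, -4.8020, 0.1715], [0.0000, 1.7150, -3.6015], [0.0000, 0.0000, 4.0000]]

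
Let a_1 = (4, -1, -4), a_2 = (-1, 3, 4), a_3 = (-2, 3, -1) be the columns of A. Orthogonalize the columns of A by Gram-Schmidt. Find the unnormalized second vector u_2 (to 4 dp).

u_2 = (1.7879, 2.3030, 1.2121)

q_1 = a_1/‖a_1‖ = (4, -1, -4)/5.7446 = (0.6963, -0.1741, -0.6963).
r_{12} = q_1·a_2 = -4.0038.
u_2 = a_2 + 4.0038·q_1 = (1.7879, 2.3030, 1.2121).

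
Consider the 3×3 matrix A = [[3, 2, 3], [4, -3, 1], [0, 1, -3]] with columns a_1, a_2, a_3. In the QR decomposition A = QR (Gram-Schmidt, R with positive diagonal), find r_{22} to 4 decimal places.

r_{22} = 3.5440

q_1 = a_1/‖a_1‖ = (3, 4, 0)/5.0000 = (0.6000, 0.8000, 0.0000).
r_{12} = q_1·a_2 = -1.2000.
u_2 = a_2 + 1.2000·q_1 = (2.7200, -2.0400, 1.0000).
r_{22} = ‖u_2‖ = 3.5440.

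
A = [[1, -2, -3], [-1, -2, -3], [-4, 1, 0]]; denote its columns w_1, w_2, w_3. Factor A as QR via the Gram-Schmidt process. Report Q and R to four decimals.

Q = [[0.2357, -0.6242, -0.7448], [-0.2357, -0.7803, 0.5793], [-0.9428, 0.0390, -0.3310]], R = [[4.2426, -0.9428, 0.0000], [0.0000, 2.8480, 4.2135], [0.0000, 0.0000, 0.4966]]

w_1 = (1, -1, -4); ‖w_1‖ = 4.2426, so e_1 = (0.2357, -0.2357, -0.9428).
e_1·w_2 = 0.2357·(-2) + (-0.2357)·(-2) + (-0.9428)·1 = -0.9428.
u_2 = w_2 + 0.9428·e_1 = (-1.7778, -2.2222, 0.1111).
‖u_2‖ = 2.8480, so e_2 = (-0.6242, -0.7803, 0.0390).
e_1·w_3 = 0.2357·(-3) + (-0.2357)·(-3) + (-0.9428)·0 = 0.0000; e_2·w_3 = (-0.6242)·(-3) + (-0.7803)·(-3) + 0.0390·0 = 4.2135.
u_3 = w_3 − 0.0000·e_1 − 4.2135·e_2 = (-0.3699, 0.2877, -0.1644).
‖u_3‖ = 0.4966, so e_3 = (-0.7448, 0.5793, -0.3310).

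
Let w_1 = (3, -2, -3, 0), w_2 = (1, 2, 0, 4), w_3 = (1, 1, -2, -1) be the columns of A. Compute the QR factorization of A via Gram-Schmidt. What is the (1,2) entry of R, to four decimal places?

w_1 = (3, -2, -3, 0); ‖w_1‖ = 4.6904, so e_1 = (0.6396, -0.4264, -0.6396, 0.0000).
r_{12} = e_1·w_2 = -0.2132.

r_{12} = -0.2132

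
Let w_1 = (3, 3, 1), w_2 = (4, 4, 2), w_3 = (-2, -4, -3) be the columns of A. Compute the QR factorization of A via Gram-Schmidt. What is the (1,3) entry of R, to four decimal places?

w_1 = (3, 3, 1); ‖w_1‖ = 4.3589, so q_1 = (0.6882, 0.6882, 0.2294).
r_{13} = q_1·w_3 = -4.8177.

r_{13} = -4.8177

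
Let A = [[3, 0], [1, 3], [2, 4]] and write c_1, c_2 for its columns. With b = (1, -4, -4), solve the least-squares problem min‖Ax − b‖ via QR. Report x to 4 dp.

e_1 = c_1/‖c_1‖ = (3, 1, 2)/3.7417 = (0.8018, 0.2673, 0.5345).
r_{12} = e_1·c_2 = 2.9399.
u_2 = c_2 − 2.9399·e_1 = (-2.3571, 2.2143, 2.4286).
‖u_2‖ = 4.0444, so e_2 = (-0.5828, 0.5475, 0.6005).
Qᵀb = (-2.4054, -5.1747).
Back-substitute: x_2 = -5.1747/4.0444 = -1.2795.
x_1 = (-2.4054 − 2.9399·(-1.2795))/3.7417 = 0.3624.

x = (0.3624, -1.2795)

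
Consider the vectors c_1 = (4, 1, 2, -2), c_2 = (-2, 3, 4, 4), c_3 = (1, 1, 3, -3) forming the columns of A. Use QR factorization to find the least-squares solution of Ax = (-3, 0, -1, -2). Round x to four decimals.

c_1 = (4, 1, 2, -2); ‖c_1‖ = 5.0000, so q_1 = (0.8000, 0.2000, 0.4000, -0.4000).
q_1·c_2 = 0.8000·(-2) + 0.2000·3 + 0.4000·4 + (-0.4000)·4 = -1.0000.
u_2 = c_2 + 1.0000·q_1 = (-1.2000, 3.2000, 4.4000, 3.6000).
‖u_2‖ = 6.6332, so q_2 = (-0.1809, 0.4824, 0.6633, 0.5427).
q_1·c_3 = 0.8000·1 + 0.2000·1 + 0.4000·3 + (-0.4000)·(-3) = 3.4000; q_2·c_3 = (-0.1809)·1 + 0.4824·1 + 0.6633·3 + 0.5427·(-3) = 0.6633.
u_3 = c_3 − 3.4000·q_1 − 0.6633·q_2 = (-1.6000, 0.0000, 1.2000, -2.0000).
‖u_3‖ = 2.8284, so q_3 = (-0.5657, 0.0000, 0.4243, -0.7071).
Qᵀb = (-2.0000, -1.2060, 2.6870).
Back-substitute: x_3 = 2.6870/2.8284 = 0.9500.
x_2 = (-1.2060 − 0.6633·0.9500)/6.6332 = -0.2768.
x_1 = (-2.0000 + 1.0000·(-0.2768) − 3.4000·0.9500)/5.0000 = -1.1014.

x = (-1.1014, -0.2768, 0.9500)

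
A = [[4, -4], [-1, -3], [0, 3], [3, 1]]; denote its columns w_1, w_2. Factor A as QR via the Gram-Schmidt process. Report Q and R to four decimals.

e_1 = w_1/‖w_1‖ = (4, -1, 0, 3)/5.0990 = (0.7845, -0.1961, 0.0000, 0.5883).
r_{12} = e_1·w_2 = -1.9612.
u_2 = w_2 + 1.9612·e_1 = (-2.4615, -3.3846, 3.0000, 2.1538).
‖u_2‖ = 5.5816, so e_2 = (-0.4410, -0.6064, 0.5375, 0.3859).

Q = [[0.7845, -0.4410], [-0.1961, -0.6064], [0.0000, 0.5375], [0.5883, 0.3859]], R = [[5.0990, -1.9612], [0.0000, 5.5816]]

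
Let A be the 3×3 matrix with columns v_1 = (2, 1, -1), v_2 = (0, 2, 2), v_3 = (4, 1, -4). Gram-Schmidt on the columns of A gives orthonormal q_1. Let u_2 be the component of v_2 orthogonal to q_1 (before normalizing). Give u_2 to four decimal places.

u_2 = (0.0000, 2.0000, 2.0000)

v_1 = (2, 1, -1); ‖v_1‖ = 2.4495, so q_1 = (0.8165, 0.4082, -0.4082).
q_1·v_2 = 0.8165·0 + 0.4082·2 + (-0.4082)·2 = 0.0000.
u_2 = v_2 + 0.0000·q_1 = (0.0000, 2.0000, 2.0000).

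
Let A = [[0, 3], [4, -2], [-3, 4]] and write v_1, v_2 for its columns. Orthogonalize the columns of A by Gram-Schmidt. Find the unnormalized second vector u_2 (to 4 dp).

u_2 = (3.0000, 1.2000, 1.6000)

e_1 = v_1/‖v_1‖ = (0, 4, -3)/5.0000 = (0.0000, 0.8000, -0.6000).
r_{12} = e_1·v_2 = -4.0000.
u_2 = v_2 + 4.0000·e_1 = (3.0000, 1.2000, 1.6000).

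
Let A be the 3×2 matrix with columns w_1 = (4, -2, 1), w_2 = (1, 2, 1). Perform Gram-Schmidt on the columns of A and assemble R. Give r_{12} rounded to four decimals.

w_1 = (4, -2, 1); ‖w_1‖ = 4.5826, so q_1 = (0.8729, -0.4364, 0.2182).
r_{12} = q_1·w_2 = 0.2182.

r_{12} = 0.2182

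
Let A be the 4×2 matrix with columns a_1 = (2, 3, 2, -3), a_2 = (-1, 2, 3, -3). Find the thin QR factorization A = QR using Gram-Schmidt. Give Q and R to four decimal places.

Q = [[0.3922, -0.8153], [0.5883, -0.0637], [0.3922, 0.5096], [-0.5883, -0.2675]], R = [[5.0990, 3.7262], [0.0000, 3.0192]]

a_1 = (2, 3, 2, -3); ‖a_1‖ = 5.0990, so e_1 = (0.3922, 0.5883, 0.3922, -0.5883).
e_1·a_2 = 0.3922·(-1) + 0.5883·2 + 0.3922·3 + (-0.5883)·(-3) = 3.7262.
u_2 = a_2 − 3.7262·e_1 = (-2.4615, -0.1923, 1.5385, -0.8077).
‖u_2‖ = 3.0192, so e_2 = (-0.8153, -0.0637, 0.5096, -0.2675).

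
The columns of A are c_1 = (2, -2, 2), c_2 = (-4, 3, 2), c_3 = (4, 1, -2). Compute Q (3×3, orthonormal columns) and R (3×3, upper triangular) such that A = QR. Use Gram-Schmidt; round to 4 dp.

Q = [[0.5774, -0.5133, 0.6350], [-0.5774, 0.2933, 0.7620], [0.5774, 0.8066, 0.1270]], R = [[3.4641, -2.8868, 0.5774], [0.0000, 4.5461, -3.3729], [0.0000, 0.0000, 3.0480]]

c_1 = (2, -2, 2); ‖c_1‖ = 3.4641, so e_1 = (0.5774, -0.5774, 0.5774).
e_1·c_2 = 0.5774·(-4) + (-0.5774)·3 + 0.5774·2 = -2.8868.
u_2 = c_2 + 2.8868·e_1 = (-2.3333, 1.3333, 3.6667).
‖u_2‖ = 4.5461, so e_2 = (-0.5133, 0.2933, 0.8066).
e_1·c_3 = 0.5774·4 + (-0.5774)·1 + 0.5774·(-2) = 0.5774; e_2·c_3 = (-0.5133)·4 + 0.2933·1 + 0.8066·(-2) = -3.3729.
u_3 = c_3 − 0.5774·e_1 + 3.3729·e_2 = (1.9355, 2.3226, 0.3871).
‖u_3‖ = 3.0480, so e_3 = (0.6350, 0.7620, 0.1270).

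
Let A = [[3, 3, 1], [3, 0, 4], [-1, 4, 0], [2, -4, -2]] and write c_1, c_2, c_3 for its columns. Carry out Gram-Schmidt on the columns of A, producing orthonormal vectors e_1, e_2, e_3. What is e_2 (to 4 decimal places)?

e_1 = c_1/‖c_1‖ = (3, 3, -1, 2)/4.7958 = (0.6255, 0.6255, -0.2085, 0.4170).
r_{12} = e_1·c_2 = -0.6255.
u_2 = c_2 + 0.6255·e_1 = (3.3913, 0.3913, 3.8696, -3.7391).
‖u_2‖ = 6.3725, so e_2 = (0.5322, 0.0614, 0.6072, -0.5868).

e_2 = (0.5322, 0.0614, 0.6072, -0.5868)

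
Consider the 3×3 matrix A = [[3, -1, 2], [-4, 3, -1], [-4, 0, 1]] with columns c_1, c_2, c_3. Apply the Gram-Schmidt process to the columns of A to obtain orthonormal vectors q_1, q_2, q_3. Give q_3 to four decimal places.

c_1 = (3, -4, -4); ‖c_1‖ = 6.4031, so q_1 = (0.4685, -0.6247, -0.6247).
q_1·c_2 = 0.4685·(-1) + (-0.6247)·3 + (-0.6247)·0 = -2.3426.
u_2 = c_2 + 2.3426·q_1 = (0.0976, 1.5366, -1.4634).
‖u_2‖ = 2.1242, so q_2 = (0.0459, 0.7234, -0.6889).
q_1·c_3 = 0.4685·2 + (-0.6247)·(-1) + (-0.6247)·1 = 0.9370; q_2·c_3 = 0.0459·2 + 0.7234·(-1) + (-0.6889)·1 = -1.3204.
u_3 = c_3 − 0.9370·q_1 + 1.3204·q_2 = (1.6216, 0.5405, 0.6757).
‖u_3‖ = 1.8380, so q_3 = (0.8823, 0.2941, 0.3676).

q_3 = (0.8823, 0.2941, 0.3676)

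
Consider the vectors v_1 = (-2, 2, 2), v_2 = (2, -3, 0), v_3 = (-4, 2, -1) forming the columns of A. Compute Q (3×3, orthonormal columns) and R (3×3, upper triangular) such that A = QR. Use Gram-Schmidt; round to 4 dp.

v_1 = (-2, 2, 2); ‖v_1‖ = 3.4641, so e_1 = (-0.5774, 0.5774, 0.5774).
e_1·v_2 = (-0.5774)·2 + 0.5774·(-3) + 0.5774·0 = -2.8868.
u_2 = v_2 + 2.8868·e_1 = (0.3333, -1.3333, 1.6667).
‖u_2‖ = 2.1602, so e_2 = (0.1543, -0.6172, 0.7715).
e_1·v_3 = (-0.5774)·(-4) + 0.5774·2 + 0.5774·(-1) = 2.8868; e_2·v_3 = 0.1543·(-4) + (-0.6172)·2 + 0.7715·(-1) = -2.6232.
u_3 = v_3 − 2.8868·e_1 + 2.6232·e_2 = (-1.9286, -1.2857, -0.6429).
‖u_3‖ = 2.4054, so e_3 = (-0.8018, -0.5345, -0.2673).

Q = [[-0.5774, 0.1543, -0.8018], [0.5774, -0.6172, -0.5345], [0.5774, 0.7715, -0.2673]], R = [[3.4641, -2.8868, 2.8868], [0.0000, 2.1602, -2.6232], [0.0000, 0.0000, 2.4054]]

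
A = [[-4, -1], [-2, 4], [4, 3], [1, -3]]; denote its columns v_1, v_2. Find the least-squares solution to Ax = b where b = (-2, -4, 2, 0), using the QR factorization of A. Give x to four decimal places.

v_1 = (-4, -2, 4, 1); ‖v_1‖ = 6.0828, so q_1 = (-0.6576, -0.3288, 0.6576, 0.1644).
q_1·v_2 = (-0.6576)·(-1) + (-0.3288)·4 + 0.6576·3 + 0.1644·(-3) = 0.8220.
u_2 = v_2 − 0.8220·q_1 = (-0.4595, 4.2703, 2.4595, -3.1351).
‖u_2‖ = 5.8587, so q_2 = (-0.0784, 0.7289, 0.4198, -0.5351).
Qᵀb = (3.9456, -1.9191).
Back-substitute: x_2 = -1.9191/5.8587 = -0.3276.
x_1 = (3.9456 − 0.8220·(-0.3276))/6.0828 = 0.6929.

x = (0.6929, -0.3276)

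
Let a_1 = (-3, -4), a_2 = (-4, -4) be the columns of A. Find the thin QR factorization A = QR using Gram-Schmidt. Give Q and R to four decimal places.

Q = [[-0.6000, -0.8000], [-0.8000, 0.6000]], R = [[5.0000, 5.6000], [0.0000, 0.8000]]

e_1 = a_1/‖a_1‖ = (-3, -4)/5.0000 = (-0.6000, -0.8000).
r_{12} = e_1·a_2 = 5.6000.
u_2 = a_2 − 5.6000·e_1 = (-0.6400, 0.4800).
‖u_2‖ = 0.8000, so e_2 = (-0.8000, 0.6000).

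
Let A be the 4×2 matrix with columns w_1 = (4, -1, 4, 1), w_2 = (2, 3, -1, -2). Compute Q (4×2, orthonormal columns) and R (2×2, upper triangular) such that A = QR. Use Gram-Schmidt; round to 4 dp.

Q = [[0.6860, 0.4995], [-0.1715, 0.7007], [0.6860, -0.2081], [0.1715, -0.4649]], R = [[5.8310, -0.1715], [0.0000, 4.2392]]

w_1 = (4, -1, 4, 1); ‖w_1‖ = 5.8310, so q_1 = (0.6860, -0.1715, 0.6860, 0.1715).
q_1·w_2 = 0.6860·2 + (-0.1715)·3 + 0.6860·(-1) + 0.1715·(-2) = -0.1715.
u_2 = w_2 + 0.1715·q_1 = (2.1176, 2.9706, -0.8824, -1.9706).
‖u_2‖ = 4.2392, so q_2 = (0.4995, 0.7007, -0.2081, -0.4649).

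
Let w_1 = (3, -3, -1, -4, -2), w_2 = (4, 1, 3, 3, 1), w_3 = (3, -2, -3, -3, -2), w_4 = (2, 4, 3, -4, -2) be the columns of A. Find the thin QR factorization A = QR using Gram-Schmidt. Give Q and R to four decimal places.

q_1 = w_1/‖w_1‖ = (3, -3, -1, -4, -2)/6.2450 = (0.4804, -0.4804, -0.1601, -0.6405, -0.3203).
r_{12} = q_1·w_2 = -1.2810.
u_2 = w_2 + 1.2810·q_1 = (4.6154, 0.3846, 2.7949, 2.1795, 0.5897).
‖u_2‖ = 5.8617, so q_2 = (0.7874, 0.0656, 0.4768, 0.3718, 0.1006).
r_{13} = q_1·w_3 = 5.4444; r_{23} = q_2·w_3 = -0.5162.
u_3 = w_3 − 5.4444·q_1 + 0.5162·q_2 = (0.7910, 0.6493, -1.8821, 0.6791, -0.2045).
‖u_3‖ = 2.2567, so q_3 = (0.3505, 0.2877, -0.8340, 0.3009, -0.0906).
r_{14} = q_1·w_4 = 1.7614; r_{24} = q_2·w_4 = 1.5791; r_{34} = q_3·w_4 = -1.6727.
u_4 = w_4 − 1.7614·q_1 − 1.5791·q_2 + 1.6727·q_3 = (0.4968, 5.2238, 1.1341, -2.9556, -1.7463).
‖u_4‖ = 6.3723, so q_4 = (0.0780, 0.8198, 0.1780, -0.4638, -0.2741).

Q = [[0.4804, 0.7874, 0.3505, 0.0780], [-0.4804, 0.0656, 0.2877, 0.8198], [-0.1601, 0.4768, -0.8340, 0.1780], [-0.6405, 0.3718, 0.3009, -0.4638], [-0.3203, 0.1006, -0.0906, -0.2741]], R = [[6.2450, -1.2810, 5.4444, 1.7614], [0.0000, 5.8617, -0.5162, 1.5791], [0.0000, 0.0000, 2.2567, -1.6727], [0.0000, 0.0000, 0.0000, 6.3723]]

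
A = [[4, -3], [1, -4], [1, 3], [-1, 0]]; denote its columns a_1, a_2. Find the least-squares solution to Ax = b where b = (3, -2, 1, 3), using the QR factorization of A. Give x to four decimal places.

a_1 = (4, 1, 1, -1); ‖a_1‖ = 4.3589, so e_1 = (0.9177, 0.2294, 0.2294, -0.2294).
e_1·a_2 = 0.9177·(-3) + 0.2294·(-4) + 0.2294·3 + (-0.2294)·0 = -2.9824.
u_2 = a_2 + 2.9824·e_1 = (-0.2632, -3.3158, 3.6842, -0.6842).
‖u_2‖ = 5.0105, so e_2 = (-0.0525, -0.6618, 0.7353, -0.1366).
Qᵀb = (1.8353, 1.4916).
Back-substitute: x_2 = 1.4916/5.0105 = 0.2977.
x_1 = (1.8353 + 2.9824·0.2977)/4.3589 = 0.6247.

x = (0.6247, 0.2977)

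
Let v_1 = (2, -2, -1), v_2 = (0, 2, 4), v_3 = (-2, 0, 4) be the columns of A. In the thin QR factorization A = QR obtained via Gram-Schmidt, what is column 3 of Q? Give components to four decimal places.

q_3 = (-0.5571, -0.7428, 0.3714)

v_1 = (2, -2, -1); ‖v_1‖ = 3.0000, so q_1 = (0.6667, -0.6667, -0.3333).
q_1·v_2 = 0.6667·0 + (-0.6667)·2 + (-0.3333)·4 = -2.6667.
u_2 = v_2 + 2.6667·q_1 = (1.7778, 0.2222, 3.1111).
‖u_2‖ = 3.5901, so q_2 = (0.4952, 0.0619, 0.8666).
q_1·v_3 = 0.6667·(-2) + (-0.6667)·0 + (-0.3333)·4 = -2.6667; q_2·v_3 = 0.4952·(-2) + 0.0619·0 + 0.8666·4 = 2.4759.
u_3 = v_3 + 2.6667·q_1 − 2.4759·q_2 = (-1.4483, -1.9310, 0.9655).
‖u_3‖ = 2.5997, so q_3 = (-0.5571, -0.7428, 0.3714).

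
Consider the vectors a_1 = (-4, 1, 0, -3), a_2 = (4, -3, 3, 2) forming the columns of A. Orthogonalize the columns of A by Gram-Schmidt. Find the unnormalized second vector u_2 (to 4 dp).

a_1 = (-4, 1, 0, -3); ‖a_1‖ = 5.0990, so q_1 = (-0.7845, 0.1961, 0.0000, -0.5883).
q_1·a_2 = (-0.7845)·4 + 0.1961·(-3) + 0.0000·3 + (-0.5883)·2 = -4.9029.
u_2 = a_2 + 4.9029·q_1 = (0.1538, -2.0385, 3.0000, -0.8846).

u_2 = (0.1538, -2.0385, 3.0000, -0.8846)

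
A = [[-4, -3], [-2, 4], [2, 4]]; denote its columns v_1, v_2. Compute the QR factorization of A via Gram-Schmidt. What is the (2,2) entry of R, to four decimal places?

r_{22} = 5.9161

q_1 = v_1/‖v_1‖ = (-4, -2, 2)/4.8990 = (-0.8165, -0.4082, 0.4082).
r_{12} = q_1·v_2 = 2.4495.
u_2 = v_2 − 2.4495·q_1 = (-1.0000, 5.0000, 3.0000).
r_{22} = ‖u_2‖ = 5.9161.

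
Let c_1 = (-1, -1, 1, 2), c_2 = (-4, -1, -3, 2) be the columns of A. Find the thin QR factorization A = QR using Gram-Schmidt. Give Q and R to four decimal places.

Q = [[-0.3780, -0.6304], [-0.3780, -0.0287], [0.3780, -0.7736], [0.7559, 0.0573]], R = [[2.6458, 2.2678], [0.0000, 4.9857]]

e_1 = c_1/‖c_1‖ = (-1, -1, 1, 2)/2.6458 = (-0.3780, -0.3780, 0.3780, 0.7559).
r_{12} = e_1·c_2 = 2.2678.
u_2 = c_2 − 2.2678·e_1 = (-3.1429, -0.1429, -3.8571, 0.2857).
‖u_2‖ = 4.9857, so e_2 = (-0.6304, -0.0287, -0.7736, 0.0573).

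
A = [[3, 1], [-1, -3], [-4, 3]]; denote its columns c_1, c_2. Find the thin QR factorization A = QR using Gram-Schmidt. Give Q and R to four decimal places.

Q = [[0.5883, 0.4032], [-0.1961, -0.7698], [-0.7845, 0.4949]], R = [[5.0990, -1.1767], [0.0000, 4.1971]]

c_1 = (3, -1, -4); ‖c_1‖ = 5.0990, so e_1 = (0.5883, -0.1961, -0.7845).
e_1·c_2 = 0.5883·1 + (-0.1961)·(-3) + (-0.7845)·3 = -1.1767.
u_2 = c_2 + 1.1767·e_1 = (1.6923, -3.2308, 2.0769).
‖u_2‖ = 4.1971, so e_2 = (0.4032, -0.7698, 0.4949).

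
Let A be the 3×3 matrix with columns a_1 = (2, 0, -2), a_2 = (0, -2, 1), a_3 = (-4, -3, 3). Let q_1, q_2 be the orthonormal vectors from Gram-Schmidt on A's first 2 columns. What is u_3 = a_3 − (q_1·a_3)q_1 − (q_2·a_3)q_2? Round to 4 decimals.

a_1 = (2, 0, -2); ‖a_1‖ = 2.8284, so q_1 = (0.7071, 0.0000, -0.7071).
q_1·a_2 = 0.7071·0 + 0.0000·(-2) + (-0.7071)·1 = -0.7071.
u_2 = a_2 + 0.7071·q_1 = (0.5000, -2.0000, 0.5000).
‖u_2‖ = 2.1213, so q_2 = (0.2357, -0.9428, 0.2357).
q_1·a_3 = 0.7071·(-4) + 0.0000·(-3) + (-0.7071)·3 = -4.9497; q_2·a_3 = 0.2357·(-4) + (-0.9428)·(-3) + 0.2357·3 = 2.5927.
u_3 = a_3 + 4.9497·q_1 − 2.5927·q_2 = (-1.1111, -0.5556, -1.1111).

u_3 = (-1.1111, -0.5556, -1.1111)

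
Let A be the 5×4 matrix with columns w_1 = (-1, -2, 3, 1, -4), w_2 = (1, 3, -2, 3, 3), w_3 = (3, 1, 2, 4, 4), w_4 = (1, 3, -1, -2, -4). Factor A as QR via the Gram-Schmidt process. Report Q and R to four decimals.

w_1 = (-1, -2, 3, 1, -4); ‖w_1‖ = 5.5678, so q_1 = (-0.1796, -0.3592, 0.5388, 0.1796, -0.7184).
q_1·w_2 = (-0.1796)·1 + (-0.3592)·3 + 0.5388·(-2) + 0.1796·3 + (-0.7184)·3 = -3.9513.
u_2 = w_2 + 3.9513·q_1 = (0.2903, 1.5806, 0.1290, 3.7097, 0.1613).
‖u_2‖ = 4.0481, so q_2 = (0.0717, 0.3905, 0.0319, 0.9164, 0.0398).
q_1·w_3 = (-0.1796)·3 + (-0.3592)·1 + 0.5388·2 + 0.1796·4 + (-0.7184)·4 = -1.9757; q_2·w_3 = 0.0717·3 + 0.3905·1 + 0.0319·2 + 0.9164·4 + 0.0398·4 = 4.4943.
u_3 = w_3 + 1.9757·q_1 − 4.4943·q_2 = (2.3228, -1.4646, 2.9213, 0.2362, 2.4016).
‖u_3‖ = 4.6795, so q_3 = (0.4964, -0.3130, 0.6243, 0.0505, 0.5132).
q_1·w_4 = (-0.1796)·1 + (-0.3592)·3 + 0.5388·(-1) + 0.1796·(-2) + (-0.7184)·(-4) = 0.7184; q_2·w_4 = 0.0717·1 + 0.3905·3 + 0.0319·(-1) + 0.9164·(-2) + 0.0398·(-4) = -0.7809; q_3·w_4 = 0.4964·1 + (-0.3130)·3 + 0.6243·(-1) + 0.0505·(-2) + 0.5132·(-4) = -3.2206.
u_4 = w_4 − 0.7184·q_1 + 0.7809·q_2 + 3.2206·q_3 = (2.7837, 2.5550, 0.6483, -1.2508, -1.7999).
‖u_4‖ = 4.4161, so q_4 = (0.6304, 0.5786, 0.1468, -0.2832, -0.4076).

Q = [[-0.1796, 0.0717, 0.4964, 0.6304], [-0.3592, 0.3905, -0.3130, 0.5786], [0.5388, 0.0319, 0.6243, 0.1468], [0.1796, 0.9164, 0.0505, -0.2832], [-0.7184, 0.0398, 0.5132, -0.4076]], R = [[5.5678, -3.9513, -1.9757, 0.7184], [0.0000, 4.0481, 4.4943, -0.7809], [0.0000, 0.0000, 4.6795, -3.2206], [0.0000, 0.0000, 0.0000, 4.4161]]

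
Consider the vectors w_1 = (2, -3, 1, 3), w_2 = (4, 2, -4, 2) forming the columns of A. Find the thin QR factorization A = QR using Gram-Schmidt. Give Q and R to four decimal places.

q_1 = w_1/‖w_1‖ = (2, -3, 1, 3)/4.7958 = (0.4170, -0.6255, 0.2085, 0.6255).
r_{12} = q_1·w_2 = 0.8341.
u_2 = w_2 − 0.8341·q_1 = (3.6522, 2.5217, -4.1739, 1.4783).
‖u_2‖ = 6.2693, so q_2 = (0.5825, 0.4022, -0.6658, 0.2358).

Q = [[0.4170, 0.5825], [-0.6255, 0.4022], [0.2085, -0.6658], [0.6255, 0.2358]], R = [[4.7958, 0.8341], [0.0000, 6.2693]]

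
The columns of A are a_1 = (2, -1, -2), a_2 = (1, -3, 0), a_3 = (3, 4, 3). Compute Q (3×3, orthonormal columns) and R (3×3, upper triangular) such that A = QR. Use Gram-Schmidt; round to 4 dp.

Q = [[0.6667, -0.0413, 0.7442], [-0.3333, -0.9096, 0.2481], [-0.6667, 0.4134, 0.6202]], R = [[3.0000, 1.6667, -1.3333], [0.0000, 2.6874, -2.5220], [0.0000, 0.0000, 5.0854]]

q_1 = a_1/‖a_1‖ = (2, -1, -2)/3.0000 = (0.6667, -0.3333, -0.6667).
r_{12} = q_1·a_2 = 1.6667.
u_2 = a_2 − 1.6667·q_1 = (-0.1111, -2.4444, 1.1111).
‖u_2‖ = 2.6874, so q_2 = (-0.0413, -0.9096, 0.4134).
r_{13} = q_1·a_3 = -1.3333; r_{23} = q_2·a_3 = -2.5220.
u_3 = a_3 + 1.3333·q_1 + 2.5220·q_2 = (3.7846, 1.2615, 3.1538).
‖u_3‖ = 5.0854, so q_3 = (0.7442, 0.2481, 0.6202).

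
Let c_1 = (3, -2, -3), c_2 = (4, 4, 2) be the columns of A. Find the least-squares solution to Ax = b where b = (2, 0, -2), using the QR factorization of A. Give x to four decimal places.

x = (0.5584, 0.1421)

c_1 = (3, -2, -3); ‖c_1‖ = 4.6904, so e_1 = (0.6396, -0.4264, -0.6396).
e_1·c_2 = 0.6396·4 + (-0.4264)·4 + (-0.6396)·2 = -0.4264.
u_2 = c_2 + 0.4264·e_1 = (4.2727, 3.8182, 1.7273).
‖u_2‖ = 5.9848, so e_2 = (0.7139, 0.6380, 0.2886).
Qᵀb = (2.5584, 0.8506).
Back-substitute: x_2 = 0.8506/5.9848 = 0.1421.
x_1 = (2.5584 + 0.4264·0.1421)/4.6904 = 0.5584.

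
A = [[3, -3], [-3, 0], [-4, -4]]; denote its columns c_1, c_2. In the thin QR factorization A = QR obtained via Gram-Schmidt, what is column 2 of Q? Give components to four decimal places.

c_1 = (3, -3, -4); ‖c_1‖ = 5.8310, so q_1 = (0.5145, -0.5145, -0.6860).
q_1·c_2 = 0.5145·(-3) + (-0.5145)·0 + (-0.6860)·(-4) = 1.2005.
u_2 = c_2 − 1.2005·q_1 = (-3.6176, 0.6176, -3.1765).
‖u_2‖ = 4.8537, so q_2 = (-0.7453, 0.1273, -0.6544).

q_2 = (-0.7453, 0.1273, -0.6544)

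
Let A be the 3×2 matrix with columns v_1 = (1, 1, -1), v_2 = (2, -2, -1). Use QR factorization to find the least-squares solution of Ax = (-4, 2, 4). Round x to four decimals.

v_1 = (1, 1, -1); ‖v_1‖ = 1.7321, so q_1 = (0.5774, 0.5774, -0.5774).
q_1·v_2 = 0.5774·2 + 0.5774·(-2) + (-0.5774)·(-1) = 0.5774.
u_2 = v_2 − 0.5774·q_1 = (1.6667, -2.3333, -0.6667).
‖u_2‖ = 2.9439, so q_2 = (0.5661, -0.7926, -0.2265).
Qᵀb = (-3.4641, -4.7556).
Back-substitute: x_2 = -4.7556/2.9439 = -1.6154.
x_1 = (-3.4641 − 0.5774·(-1.6154))/1.7321 = -1.4615.

x = (-1.4615, -1.6154)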